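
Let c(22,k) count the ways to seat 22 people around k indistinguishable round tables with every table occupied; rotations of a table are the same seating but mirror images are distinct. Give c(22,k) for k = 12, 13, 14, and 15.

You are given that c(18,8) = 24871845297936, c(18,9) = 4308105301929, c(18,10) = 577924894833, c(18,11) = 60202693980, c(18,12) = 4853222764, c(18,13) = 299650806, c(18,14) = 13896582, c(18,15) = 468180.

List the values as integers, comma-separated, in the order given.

4154823851430525, 373100999802531, 27188611869881, 1599718388730

row 19: T[19][9]=18·4308105301929+24871845297936=102417740732658  T[19][10]=18·577924894833+4308105301929=14710753408923  T[19][11]=18·60202693980+577924894833=1661573386473  T[19][12]=18·4853222764+60202693980=147560703732  T[19][13]=18·299650806+4853222764=10246937272  T[19][14]=18·13896582+299650806=549789282  T[19][15]=18·468180+13896582=22323822
row 20: T[20][10]=19·14710753408923+102417740732658=381922055502195  T[20][11]=19·1661573386473+14710753408923=46280647751910  T[20][12]=19·147560703732+1661573386473=4465226757381  T[20][13]=19·10246937272+147560703732=342252511900  T[20][14]=19·549789282+10246937272=20692933630  T[20][15]=19·22323822+549789282=973941900
row 21: T[21][11]=20·46280647751910+381922055502195=1307535010540395  T[21][12]=20·4465226757381+46280647751910=135585182899530  T[21][13]=20·342252511900+4465226757381=11310276995381  T[21][14]=20·20692933630+342252511900=756111184500  T[21][15]=20·973941900+20692933630=40171771630
row 22: T[22][12]=21·135585182899530+1307535010540395=4154823851430525  T[22][13]=21·11310276995381+135585182899530=373100999802531  T[22][14]=21·756111184500+11310276995381=27188611869881  T[22][15]=21·40171771630+756111184500=1599718388730
Read c(22,12) = 4154823851430525, c(22,13) = 373100999802531, c(22,14) = 27188611869881, c(22,15) = 1599718388730.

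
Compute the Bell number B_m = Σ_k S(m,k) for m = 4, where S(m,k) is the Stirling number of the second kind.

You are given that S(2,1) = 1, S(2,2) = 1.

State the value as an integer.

15

r3: T_3,1=1×1+0=1; T_3,2=2×1+1=3; T_3,3=3×0+1=1
r4: T_4,1=1×1+0=1; T_4,2=2×3+1=7; T_4,3=3×1+3=6; T_4,4=4×0+1=1
B_4 = ΣS(4,k) = 1+7+6+1 = 15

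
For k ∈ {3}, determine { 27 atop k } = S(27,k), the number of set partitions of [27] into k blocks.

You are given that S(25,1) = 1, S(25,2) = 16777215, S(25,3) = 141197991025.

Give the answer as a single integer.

1270865805301

@26  (26,2):16777215·2+1→33554431, (26,3):141197991025·3+16777215→423610750290
@27  (27,3):423610750290·3+33554431→1270865805301
Read S(27,3) = 1270865805301.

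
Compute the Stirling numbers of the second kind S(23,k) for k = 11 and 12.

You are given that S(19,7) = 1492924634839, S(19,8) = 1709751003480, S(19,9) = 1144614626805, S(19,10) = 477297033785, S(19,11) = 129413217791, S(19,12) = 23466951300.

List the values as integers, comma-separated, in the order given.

r20: T_20,8=8×1709751003480+1492924634839=15170932662679; T_20,9=9×1144614626805+1709751003480=12011282644725; T_20,10=10×477297033785+1144614626805=5917584964655; T_20,11=11×129413217791+477297033785=1900842429486; T_20,12=12×23466951300+129413217791=411016633391
r21: T_21,9=9×12011282644725+15170932662679=123272476465204; T_21,10=10×5917584964655+12011282644725=71187132291275; T_21,11=11×1900842429486+5917584964655=26826851689001; T_21,12=12×411016633391+1900842429486=6833042030178
r22: T_22,10=10×71187132291275+123272476465204=835143799377954; T_22,11=11×26826851689001+71187132291275=366282500870286; T_22,12=12×6833042030178+26826851689001=108823356051137
r23: T_23,11=11×366282500870286+835143799377954=4864251308951100; T_23,12=12×108823356051137+366282500870286=1672162773483930
Read S(23,11) = 4864251308951100, S(23,12) = 1672162773483930.

4864251308951100, 1672162773483930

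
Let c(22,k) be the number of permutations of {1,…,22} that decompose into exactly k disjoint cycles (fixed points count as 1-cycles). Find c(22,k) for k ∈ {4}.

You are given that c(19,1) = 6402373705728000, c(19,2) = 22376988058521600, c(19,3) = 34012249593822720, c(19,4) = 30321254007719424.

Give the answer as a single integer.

[20] T[20,2]:19*22376988058521600+6402373705728000=431565146817638400 · T[20,3]:19*34012249593822720+22376988058521600=668609730341153280 · T[20,4]:19*30321254007719424+34012249593822720=610116075740491776
[21] T[21,3]:20*668609730341153280+431565146817638400=13803759753640704000 · T[21,4]:20*610116075740491776+668609730341153280=12870931245150988800
[22] T[22,4]:21*12870931245150988800+13803759753640704000=284093315901811468800
Read c(22,4) = 284093315901811468800.

284093315901811468800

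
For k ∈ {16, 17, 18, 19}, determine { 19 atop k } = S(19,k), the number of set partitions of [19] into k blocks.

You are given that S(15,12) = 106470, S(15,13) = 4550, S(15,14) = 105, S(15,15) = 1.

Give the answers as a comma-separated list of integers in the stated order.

[16] T[16,13]:13*4550+106470=165620 · T[16,14]:14*105+4550=6020 · T[16,15]:15*1+105=120 · T[16,16]:16*0+1=1
[17] T[17,14]:14*6020+165620=249900 · T[17,15]:15*120+6020=7820 · T[17,16]:16*1+120=136 · T[17,17]:17*0+1=1
[18] T[18,15]:15*7820+249900=367200 · T[18,16]:16*136+7820=9996 · T[18,17]:17*1+136=153 · T[18,18]:18*0+1=1
[19] T[19,16]:16*9996+367200=527136 · T[19,17]:17*153+9996=12597 · T[19,18]:18*1+153=171 · T[19,19]:19*0+1=1
Read S(19,16) = 527136, S(19,17) = 12597, S(19,18) = 171, S(19,19) = 1.

527136, 12597, 171, 1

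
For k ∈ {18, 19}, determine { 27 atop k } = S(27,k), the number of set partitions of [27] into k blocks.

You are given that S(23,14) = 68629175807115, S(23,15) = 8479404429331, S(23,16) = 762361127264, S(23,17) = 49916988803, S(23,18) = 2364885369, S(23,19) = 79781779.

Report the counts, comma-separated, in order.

r24: T_24,15=15×8479404429331+68629175807115=195820242247080; T_24,16=16×762361127264+8479404429331=20677182465555; T_24,17=17×49916988803+762361127264=1610949936915; T_24,18=18×2364885369+49916988803=92484925445; T_24,19=19×79781779+2364885369=3880739170
r25: T_25,16=16×20677182465555+195820242247080=526655161695960; T_25,17=17×1610949936915+20677182465555=48063331393110; T_25,18=18×92484925445+1610949936915=3275678594925; T_25,19=19×3880739170+92484925445=166218969675
r26: T_26,17=17×48063331393110+526655161695960=1343731795378830; T_26,18=18×3275678594925+48063331393110=107025546101760; T_26,19=19×166218969675+3275678594925=6433839018750
r27: T_27,18=18×107025546101760+1343731795378830=3270191625210510; T_27,19=19×6433839018750+107025546101760=229268487458010
Read S(27,18) = 3270191625210510, S(27,19) = 229268487458010.

3270191625210510, 229268487458010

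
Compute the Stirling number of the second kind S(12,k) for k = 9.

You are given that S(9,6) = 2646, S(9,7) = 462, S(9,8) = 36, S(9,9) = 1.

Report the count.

22275

[10] T[10,7]:7*462+2646=5880 · T[10,8]:8*36+462=750 · T[10,9]:9*1+36=45
[11] T[11,8]:8*750+5880=11880 · T[11,9]:9*45+750=1155
[12] T[12,9]:9*1155+11880=22275
Read S(12,9) = 22275.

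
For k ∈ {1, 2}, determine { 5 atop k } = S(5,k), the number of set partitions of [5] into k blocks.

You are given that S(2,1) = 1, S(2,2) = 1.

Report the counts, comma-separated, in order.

[3] T[3,1]:1*1+0=1 · T[3,2]:2*1+1=3
[4] T[4,1]:1*1+0=1 · T[4,2]:2*3+1=7
[5] T[5,1]:1*1+0=1 · T[5,2]:2*7+1=15
Read S(5,1) = 1, S(5,2) = 15.

1, 15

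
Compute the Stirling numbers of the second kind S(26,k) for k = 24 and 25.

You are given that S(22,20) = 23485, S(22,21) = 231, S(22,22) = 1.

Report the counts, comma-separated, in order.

[23] T[23,21]:21*231+23485=28336 · T[23,22]:22*1+231=253 · T[23,23]:23*0+1=1
[24] T[24,22]:22*253+28336=33902 · T[24,23]:23*1+253=276 · T[24,24]:24*0+1=1
[25] T[25,23]:23*276+33902=40250 · T[25,24]:24*1+276=300 · T[25,25]:25*0+1=1
[26] T[26,24]:24*300+40250=47450 · T[26,25]:25*1+300=325
Read S(26,24) = 47450, S(26,25) = 325.

47450, 325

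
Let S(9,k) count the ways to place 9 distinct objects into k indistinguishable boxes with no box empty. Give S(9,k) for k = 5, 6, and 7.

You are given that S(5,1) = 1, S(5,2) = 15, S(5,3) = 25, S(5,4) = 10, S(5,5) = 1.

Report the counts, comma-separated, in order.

6951, 2646, 462

@6  (6,2):15·2+1→31, (6,3):25·3+15→90, (6,4):10·4+25→65, (6,5):1·5+10→15, (6,6):0·6+1→1
@7  (7,3):90·3+31→301, (7,4):65·4+90→350, (7,5):15·5+65→140, (7,6):1·6+15→21, (7,7):0·7+1→1
@8  (8,4):350·4+301→1701, (8,5):140·5+350→1050, (8,6):21·6+140→266, (8,7):1·7+21→28
@9  (9,5):1050·5+1701→6951, (9,6):266·6+1050→2646, (9,7):28·7+266→462
Read S(9,5) = 6951, S(9,6) = 2646, S(9,7) = 462.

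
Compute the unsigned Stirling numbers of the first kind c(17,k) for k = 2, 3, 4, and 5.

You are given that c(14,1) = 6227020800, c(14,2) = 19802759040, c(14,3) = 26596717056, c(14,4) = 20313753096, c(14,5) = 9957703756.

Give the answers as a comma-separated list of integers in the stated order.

70734282393600, 102992244837120, 87077748875904, 48366009233424

i=15: T(15,1)=0+14·6227020800=87178291200 | T(15,2)=6227020800+14·19802759040=283465647360 | T(15,3)=19802759040+14·26596717056=392156797824 | T(15,4)=26596717056+14·20313753096=310989260400 | T(15,5)=20313753096+14·9957703756=159721605680
i=16: T(16,1)=0+15·87178291200=1307674368000 | T(16,2)=87178291200+15·283465647360=4339163001600 | T(16,3)=283465647360+15·392156797824=6165817614720 | T(16,4)=392156797824+15·310989260400=5056995703824 | T(16,5)=310989260400+15·159721605680=2706813345600
i=17: T(17,2)=1307674368000+16·4339163001600=70734282393600 | T(17,3)=4339163001600+16·6165817614720=102992244837120 | T(17,4)=6165817614720+16·5056995703824=87077748875904 | T(17,5)=5056995703824+16·2706813345600=48366009233424
Read c(17,2) = 70734282393600, c(17,3) = 102992244837120, c(17,4) = 87077748875904, c(17,5) = 48366009233424.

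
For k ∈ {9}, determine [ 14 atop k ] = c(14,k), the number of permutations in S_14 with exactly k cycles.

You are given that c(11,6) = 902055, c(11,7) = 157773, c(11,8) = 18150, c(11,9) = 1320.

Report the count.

16669653

i=12: T(12,7)=902055+11·157773=2637558 | T(12,8)=157773+11·18150=357423 | T(12,9)=18150+11·1320=32670
i=13: T(13,8)=2637558+12·357423=6926634 | T(13,9)=357423+12·32670=749463
i=14: T(14,9)=6926634+13·749463=16669653
Read c(14,9) = 16669653.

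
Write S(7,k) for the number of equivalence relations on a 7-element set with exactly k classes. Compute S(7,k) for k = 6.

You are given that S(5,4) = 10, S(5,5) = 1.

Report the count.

r6: T_6,5=5×1+10=15; T_6,6=6×0+1=1
r7: T_7,6=6×1+15=21
Read S(7,6) = 21.

21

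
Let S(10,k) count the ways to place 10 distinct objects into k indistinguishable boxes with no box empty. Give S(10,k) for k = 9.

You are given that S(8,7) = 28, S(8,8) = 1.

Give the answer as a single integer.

i=9: T(9,8)=28+8·1=36 | T(9,9)=1+9·0=1
i=10: T(10,9)=36+9·1=45
Read S(10,9) = 45.

45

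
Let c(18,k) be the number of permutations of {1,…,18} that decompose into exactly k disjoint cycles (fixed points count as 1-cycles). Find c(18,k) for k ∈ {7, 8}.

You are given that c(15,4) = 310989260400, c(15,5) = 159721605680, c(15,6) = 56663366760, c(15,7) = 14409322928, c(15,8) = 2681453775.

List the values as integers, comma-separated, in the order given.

i=16: T(16,5)=310989260400+15·159721605680=2706813345600 | T(16,6)=159721605680+15·56663366760=1009672107080 | T(16,7)=56663366760+15·14409322928=272803210680 | T(16,8)=14409322928+15·2681453775=54631129553
i=17: T(17,6)=2706813345600+16·1009672107080=18861567058880 | T(17,7)=1009672107080+16·272803210680=5374523477960 | T(17,8)=272803210680+16·54631129553=1146901283528
i=18: T(18,7)=18861567058880+17·5374523477960=110228466184200 | T(18,8)=5374523477960+17·1146901283528=24871845297936
Read c(18,7) = 110228466184200, c(18,8) = 24871845297936.

110228466184200, 24871845297936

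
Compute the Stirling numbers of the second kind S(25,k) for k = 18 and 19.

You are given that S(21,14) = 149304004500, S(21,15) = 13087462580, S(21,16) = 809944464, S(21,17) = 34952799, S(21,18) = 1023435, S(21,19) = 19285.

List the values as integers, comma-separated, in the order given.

3275678594925, 166218969675

@22  (22,15):13087462580·15+149304004500→345615943200, (22,16):809944464·16+13087462580→26046574004, (22,17):34952799·17+809944464→1404142047, (22,18):1023435·18+34952799→53374629, (22,19):19285·19+1023435→1389850
@23  (23,16):26046574004·16+345615943200→762361127264, (23,17):1404142047·17+26046574004→49916988803, (23,18):53374629·18+1404142047→2364885369, (23,19):1389850·19+53374629→79781779
@24  (24,17):49916988803·17+762361127264→1610949936915, (24,18):2364885369·18+49916988803→92484925445, (24,19):79781779·19+2364885369→3880739170
@25  (25,18):92484925445·18+1610949936915→3275678594925, (25,19):3880739170·19+92484925445→166218969675
Read S(25,18) = 3275678594925, S(25,19) = 166218969675.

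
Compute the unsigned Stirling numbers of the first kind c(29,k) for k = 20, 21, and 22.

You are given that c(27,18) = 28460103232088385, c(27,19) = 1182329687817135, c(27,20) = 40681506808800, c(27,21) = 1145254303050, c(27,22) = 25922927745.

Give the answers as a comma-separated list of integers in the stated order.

row 28: T[28][19]=27·1182329687817135+28460103232088385=60383004803151030  T[28][20]=27·40681506808800+1182329687817135=2280730371654735  T[28][21]=27·1145254303050+40681506808800=71603372991150  T[28][22]=27·25922927745+1145254303050=1845173352165
row 29: T[29][20]=28·2280730371654735+60383004803151030=124243455209483610  T[29][21]=28·71603372991150+2280730371654735=4285624815406935  T[29][22]=28·1845173352165+71603372991150=123268226851770
Read c(29,20) = 124243455209483610, c(29,21) = 4285624815406935, c(29,22) = 123268226851770.

124243455209483610, 4285624815406935, 123268226851770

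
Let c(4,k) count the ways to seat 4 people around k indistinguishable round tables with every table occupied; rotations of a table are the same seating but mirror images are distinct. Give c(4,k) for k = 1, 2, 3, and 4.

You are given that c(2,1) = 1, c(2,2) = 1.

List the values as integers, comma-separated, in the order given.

r3: T_3,1=2×1+0=2; T_3,2=2×1+1=3; T_3,3=2×0+1=1
r4: T_4,1=3×2+0=6; T_4,2=3×3+2=11; T_4,3=3×1+3=6; T_4,4=3×0+1=1
Read c(4,1) = 6, c(4,2) = 11, c(4,3) = 6, c(4,4) = 1.

6, 11, 6, 1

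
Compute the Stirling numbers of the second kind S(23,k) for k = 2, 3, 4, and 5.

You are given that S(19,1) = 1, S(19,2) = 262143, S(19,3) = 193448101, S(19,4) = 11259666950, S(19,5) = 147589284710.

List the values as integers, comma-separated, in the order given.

4194303, 15686335501, 2916342574750, 96416888184100

row 20: T[20][1]=1·1+0=1  T[20][2]=2·262143+1=524287  T[20][3]=3·193448101+262143=580606446  T[20][4]=4·11259666950+193448101=45232115901  T[20][5]=5·147589284710+11259666950=749206090500
row 21: T[21][1]=1·1+0=1  T[21][2]=2·524287+1=1048575  T[21][3]=3·580606446+524287=1742343625  T[21][4]=4·45232115901+580606446=181509070050  T[21][5]=5·749206090500+45232115901=3791262568401
row 22: T[22][1]=1·1+0=1  T[22][2]=2·1048575+1=2097151  T[22][3]=3·1742343625+1048575=5228079450  T[22][4]=4·181509070050+1742343625=727778623825  T[22][5]=5·3791262568401+181509070050=19137821912055
row 23: T[23][2]=2·2097151+1=4194303  T[23][3]=3·5228079450+2097151=15686335501  T[23][4]=4·727778623825+5228079450=2916342574750  T[23][5]=5·19137821912055+727778623825=96416888184100
Read S(23,2) = 4194303, S(23,3) = 15686335501, S(23,4) = 2916342574750, S(23,5) = 96416888184100.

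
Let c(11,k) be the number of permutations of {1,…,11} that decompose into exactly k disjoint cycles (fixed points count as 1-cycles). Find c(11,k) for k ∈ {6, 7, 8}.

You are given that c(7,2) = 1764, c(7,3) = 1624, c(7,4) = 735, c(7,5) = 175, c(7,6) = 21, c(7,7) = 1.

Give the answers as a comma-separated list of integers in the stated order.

902055, 157773, 18150

@8  (8,3):1624·7+1764→13132, (8,4):735·7+1624→6769, (8,5):175·7+735→1960, (8,6):21·7+175→322, (8,7):1·7+21→28, (8,8):0·7+1→1
@9  (9,4):6769·8+13132→67284, (9,5):1960·8+6769→22449, (9,6):322·8+1960→4536, (9,7):28·8+322→546, (9,8):1·8+28→36
@10  (10,5):22449·9+67284→269325, (10,6):4536·9+22449→63273, (10,7):546·9+4536→9450, (10,8):36·9+546→870
@11  (11,6):63273·10+269325→902055, (11,7):9450·10+63273→157773, (11,8):870·10+9450→18150
Read c(11,6) = 902055, c(11,7) = 157773, c(11,8) = 18150.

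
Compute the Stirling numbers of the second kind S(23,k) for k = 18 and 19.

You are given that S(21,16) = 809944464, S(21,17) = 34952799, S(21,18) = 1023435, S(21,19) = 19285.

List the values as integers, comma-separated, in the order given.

@22  (22,17):34952799·17+809944464→1404142047, (22,18):1023435·18+34952799→53374629, (22,19):19285·19+1023435→1389850
@23  (23,18):53374629·18+1404142047→2364885369, (23,19):1389850·19+53374629→79781779
Read S(23,18) = 2364885369, S(23,19) = 79781779.

2364885369, 79781779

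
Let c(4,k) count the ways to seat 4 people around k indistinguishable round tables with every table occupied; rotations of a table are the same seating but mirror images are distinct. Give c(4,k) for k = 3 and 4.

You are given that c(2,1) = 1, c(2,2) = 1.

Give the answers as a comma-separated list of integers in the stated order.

6, 1

r3: T_3,2=2×1+1=3; T_3,3=2×0+1=1
r4: T_4,3=3×1+3=6; T_4,4=3×0+1=1
Read c(4,3) = 6, c(4,4) = 1.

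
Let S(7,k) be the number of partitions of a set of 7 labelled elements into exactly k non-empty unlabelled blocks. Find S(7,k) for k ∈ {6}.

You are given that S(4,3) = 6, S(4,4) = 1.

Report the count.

[5] T[5,4]:4*1+6=10 · T[5,5]:5*0+1=1
[6] T[6,5]:5*1+10=15 · T[6,6]:6*0+1=1
[7] T[7,6]:6*1+15=21
Read S(7,6) = 21.

21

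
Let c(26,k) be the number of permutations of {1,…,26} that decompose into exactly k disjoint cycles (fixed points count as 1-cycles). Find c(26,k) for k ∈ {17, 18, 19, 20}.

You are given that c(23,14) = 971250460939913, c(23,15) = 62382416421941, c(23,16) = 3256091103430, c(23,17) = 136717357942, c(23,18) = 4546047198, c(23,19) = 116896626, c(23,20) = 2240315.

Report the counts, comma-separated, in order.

[24] T[24,15]:23*62382416421941+971250460939913=2406046038644556 · T[24,16]:23*3256091103430+62382416421941=137272511800831 · T[24,17]:23*136717357942+3256091103430=6400590336096 · T[24,18]:23*4546047198+136717357942=241276443496 · T[24,19]:23*116896626+4546047198=7234669596 · T[24,20]:23*2240315+116896626=168423871
[25] T[25,16]:24*137272511800831+2406046038644556=5700586321864500 · T[25,17]:24*6400590336096+137272511800831=290886679867135 · T[25,18]:24*241276443496+6400590336096=12191224980000 · T[25,19]:24*7234669596+241276443496=414908513800 · T[25,20]:24*168423871+7234669596=11276842500
[26] T[26,17]:25*290886679867135+5700586321864500=12972753318542875 · T[26,18]:25*12191224980000+290886679867135=595667304367135 · T[26,19]:25*414908513800+12191224980000=22563937825000 · T[26,20]:25*11276842500+414908513800=696829576300
Read c(26,17) = 12972753318542875, c(26,18) = 595667304367135, c(26,19) = 22563937825000, c(26,20) = 696829576300.

12972753318542875, 595667304367135, 22563937825000, 696829576300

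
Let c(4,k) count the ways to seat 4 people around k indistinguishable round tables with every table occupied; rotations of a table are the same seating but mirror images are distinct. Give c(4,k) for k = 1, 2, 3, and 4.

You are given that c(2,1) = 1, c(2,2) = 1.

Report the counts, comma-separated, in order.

@3  (3,1):1·2+0→2, (3,2):1·2+1→3, (3,3):0·2+1→1
@4  (4,1):2·3+0→6, (4,2):3·3+2→11, (4,3):1·3+3→6, (4,4):0·3+1→1
Read c(4,1) = 6, c(4,2) = 11, c(4,3) = 6, c(4,4) = 1.

6, 11, 6, 1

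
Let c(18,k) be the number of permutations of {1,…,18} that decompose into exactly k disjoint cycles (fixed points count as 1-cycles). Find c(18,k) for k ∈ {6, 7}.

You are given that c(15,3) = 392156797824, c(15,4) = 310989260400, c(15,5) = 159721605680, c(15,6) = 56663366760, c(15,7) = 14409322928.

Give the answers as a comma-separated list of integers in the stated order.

i=16: T(16,4)=392156797824+15·310989260400=5056995703824 | T(16,5)=310989260400+15·159721605680=2706813345600 | T(16,6)=159721605680+15·56663366760=1009672107080 | T(16,7)=56663366760+15·14409322928=272803210680
i=17: T(17,5)=5056995703824+16·2706813345600=48366009233424 | T(17,6)=2706813345600+16·1009672107080=18861567058880 | T(17,7)=1009672107080+16·272803210680=5374523477960
i=18: T(18,6)=48366009233424+17·18861567058880=369012649234384 | T(18,7)=18861567058880+17·5374523477960=110228466184200
Read c(18,6) = 369012649234384, c(18,7) = 110228466184200.

369012649234384, 110228466184200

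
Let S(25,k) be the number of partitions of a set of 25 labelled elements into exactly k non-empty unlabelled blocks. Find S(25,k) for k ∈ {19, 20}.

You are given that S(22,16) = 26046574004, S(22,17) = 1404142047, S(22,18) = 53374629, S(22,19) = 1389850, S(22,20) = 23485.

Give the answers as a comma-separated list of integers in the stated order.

166218969675, 6220194750

row 23: T[23][17]=17·1404142047+26046574004=49916988803  T[23][18]=18·53374629+1404142047=2364885369  T[23][19]=19·1389850+53374629=79781779  T[23][20]=20·23485+1389850=1859550
row 24: T[24][18]=18·2364885369+49916988803=92484925445  T[24][19]=19·79781779+2364885369=3880739170  T[24][20]=20·1859550+79781779=116972779
row 25: T[25][19]=19·3880739170+92484925445=166218969675  T[25][20]=20·116972779+3880739170=6220194750
Read S(25,19) = 166218969675, S(25,20) = 6220194750.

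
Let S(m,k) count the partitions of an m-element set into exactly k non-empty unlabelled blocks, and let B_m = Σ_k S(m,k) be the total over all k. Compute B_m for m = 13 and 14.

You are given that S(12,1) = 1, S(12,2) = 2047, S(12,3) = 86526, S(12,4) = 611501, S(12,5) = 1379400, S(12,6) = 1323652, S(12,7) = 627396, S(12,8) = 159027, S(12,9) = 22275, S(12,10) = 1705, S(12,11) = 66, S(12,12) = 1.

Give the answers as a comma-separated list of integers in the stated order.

27644437, 190899322

row 13: T[13][1]=1·1+0=1  T[13][2]=2·2047+1=4095  T[13][3]=3·86526+2047=261625  T[13][4]=4·611501+86526=2532530  T[13][5]=5·1379400+611501=7508501  T[13][6]=6·1323652+1379400=9321312  T[13][7]=7·627396+1323652=5715424  T[13][8]=8·159027+627396=1899612  T[13][9]=9·22275+159027=359502  T[13][10]=10·1705+22275=39325  T[13][11]=11·66+1705=2431  T[13][12]=12·1+66=78  T[13][13]=13·0+1=1
row 14: T[14][1]=1·1+0=1  T[14][2]=2·4095+1=8191  T[14][3]=3·261625+4095=788970  T[14][4]=4·2532530+261625=10391745  T[14][5]=5·7508501+2532530=40075035  T[14][6]=6·9321312+7508501=63436373  T[14][7]=7·5715424+9321312=49329280  T[14][8]=8·1899612+5715424=20912320  T[14][9]=9·359502+1899612=5135130  T[14][10]=10·39325+359502=752752  T[14][11]=11·2431+39325=66066  T[14][12]=12·78+2431=3367  T[14][13]=13·1+78=91  T[14][14]=14·0+1=1
B_13 = ΣS(13,k) = 1+4095+261625+2532530+7508501+9321312+5715424+1899612+359502+39325+2431+78+1 = 27644437
B_14 = ΣS(14,k) = 1+8191+788970+10391745+40075035+63436373+49329280+20912320+5135130+752752+66066+3367+91+1 = 190899322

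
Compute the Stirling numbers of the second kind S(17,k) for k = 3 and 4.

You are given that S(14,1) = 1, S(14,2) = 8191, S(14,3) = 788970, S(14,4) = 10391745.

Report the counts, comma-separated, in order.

21457825, 694337290

r15: T_15,1=1×1+0=1; T_15,2=2×8191+1=16383; T_15,3=3×788970+8191=2375101; T_15,4=4×10391745+788970=42355950
r16: T_16,2=2×16383+1=32767; T_16,3=3×2375101+16383=7141686; T_16,4=4×42355950+2375101=171798901
r17: T_17,3=3×7141686+32767=21457825; T_17,4=4×171798901+7141686=694337290
Read S(17,3) = 21457825, S(17,4) = 694337290.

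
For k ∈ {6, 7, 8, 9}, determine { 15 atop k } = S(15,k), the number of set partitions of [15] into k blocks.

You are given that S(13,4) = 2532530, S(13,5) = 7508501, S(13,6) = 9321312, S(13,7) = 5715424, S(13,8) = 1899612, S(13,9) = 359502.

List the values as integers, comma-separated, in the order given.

420693273, 408741333, 216627840, 67128490

@14  (14,5):7508501·5+2532530→40075035, (14,6):9321312·6+7508501→63436373, (14,7):5715424·7+9321312→49329280, (14,8):1899612·8+5715424→20912320, (14,9):359502·9+1899612→5135130
@15  (15,6):63436373·6+40075035→420693273, (15,7):49329280·7+63436373→408741333, (15,8):20912320·8+49329280→216627840, (15,9):5135130·9+20912320→67128490
Read S(15,6) = 420693273, S(15,7) = 408741333, S(15,8) = 216627840, S(15,9) = 67128490.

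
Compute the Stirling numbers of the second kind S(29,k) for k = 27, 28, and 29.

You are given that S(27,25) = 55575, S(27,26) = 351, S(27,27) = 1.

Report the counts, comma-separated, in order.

i=28: T(28,26)=55575+26·351=64701 | T(28,27)=351+27·1=378 | T(28,28)=1+28·0=1
i=29: T(29,27)=64701+27·378=74907 | T(29,28)=378+28·1=406 | T(29,29)=1+29·0=1
Read S(29,27) = 74907, S(29,28) = 406, S(29,29) = 1.

74907, 406, 1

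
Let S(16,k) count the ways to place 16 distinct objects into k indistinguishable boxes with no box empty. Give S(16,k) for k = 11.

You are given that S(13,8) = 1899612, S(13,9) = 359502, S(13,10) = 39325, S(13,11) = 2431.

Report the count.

28936908

[14] T[14,9]:9*359502+1899612=5135130 · T[14,10]:10*39325+359502=752752 · T[14,11]:11*2431+39325=66066
[15] T[15,10]:10*752752+5135130=12662650 · T[15,11]:11*66066+752752=1479478
[16] T[16,11]:11*1479478+12662650=28936908
Read S(16,11) = 28936908.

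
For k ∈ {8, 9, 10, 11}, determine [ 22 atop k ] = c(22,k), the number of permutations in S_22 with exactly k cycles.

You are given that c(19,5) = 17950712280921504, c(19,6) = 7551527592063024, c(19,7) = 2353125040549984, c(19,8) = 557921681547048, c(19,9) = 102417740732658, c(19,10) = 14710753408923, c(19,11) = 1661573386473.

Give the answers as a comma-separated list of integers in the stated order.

7744654310169576800, 1634980697246583456, 276019109275035346, 37600535086859745

@20  (20,6):7551527592063024·19+17950712280921504→161429736530118960, (20,7):2353125040549984·19+7551527592063024→52260903362512720, (20,8):557921681547048·19+2353125040549984→12953636989943896, (20,9):102417740732658·19+557921681547048→2503858755467550, (20,10):14710753408923·19+102417740732658→381922055502195, (20,11):1661573386473·19+14710753408923→46280647751910
@21  (21,7):52260903362512720·20+161429736530118960→1206647803780373360, (21,8):12953636989943896·20+52260903362512720→311333643161390640, (21,9):2503858755467550·20+12953636989943896→63030812099294896, (21,10):381922055502195·20+2503858755467550→10142299865511450, (21,11):46280647751910·20+381922055502195→1307535010540395
@22  (22,8):311333643161390640·21+1206647803780373360→7744654310169576800, (22,9):63030812099294896·21+311333643161390640→1634980697246583456, (22,10):10142299865511450·21+63030812099294896→276019109275035346, (22,11):1307535010540395·21+10142299865511450→37600535086859745
Read c(22,8) = 7744654310169576800, c(22,9) = 1634980697246583456, c(22,10) = 276019109275035346, c(22,11) = 37600535086859745.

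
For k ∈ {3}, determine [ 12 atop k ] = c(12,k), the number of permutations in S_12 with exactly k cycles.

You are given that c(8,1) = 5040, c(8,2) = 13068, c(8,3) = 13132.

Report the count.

150917976

row 9: T[9][1]=8·5040+0=40320  T[9][2]=8·13068+5040=109584  T[9][3]=8·13132+13068=118124
row 10: T[10][1]=9·40320+0=362880  T[10][2]=9·109584+40320=1026576  T[10][3]=9·118124+109584=1172700
row 11: T[11][2]=10·1026576+362880=10628640  T[11][3]=10·1172700+1026576=12753576
row 12: T[12][3]=11·12753576+10628640=150917976
Read c(12,3) = 150917976.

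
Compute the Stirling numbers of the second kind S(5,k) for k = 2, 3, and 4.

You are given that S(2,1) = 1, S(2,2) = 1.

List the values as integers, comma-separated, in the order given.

15, 25, 10

i=3: T(3,1)=0+1·1=1 | T(3,2)=1+2·1=3 | T(3,3)=1+3·0=1
i=4: T(4,1)=0+1·1=1 | T(4,2)=1+2·3=7 | T(4,3)=3+3·1=6 | T(4,4)=1+4·0=1
i=5: T(5,2)=1+2·7=15 | T(5,3)=7+3·6=25 | T(5,4)=6+4·1=10
Read S(5,2) = 15, S(5,3) = 25, S(5,4) = 10.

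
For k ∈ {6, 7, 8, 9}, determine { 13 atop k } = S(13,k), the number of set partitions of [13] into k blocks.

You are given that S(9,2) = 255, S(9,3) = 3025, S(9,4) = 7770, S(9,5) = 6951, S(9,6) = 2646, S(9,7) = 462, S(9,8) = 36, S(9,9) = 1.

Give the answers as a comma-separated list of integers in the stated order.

r10: T_10,3=3×3025+255=9330; T_10,4=4×7770+3025=34105; T_10,5=5×6951+7770=42525; T_10,6=6×2646+6951=22827; T_10,7=7×462+2646=5880; T_10,8=8×36+462=750; T_10,9=9×1+36=45
r11: T_11,4=4×34105+9330=145750; T_11,5=5×42525+34105=246730; T_11,6=6×22827+42525=179487; T_11,7=7×5880+22827=63987; T_11,8=8×750+5880=11880; T_11,9=9×45+750=1155
r12: T_12,5=5×246730+145750=1379400; T_12,6=6×179487+246730=1323652; T_12,7=7×63987+179487=627396; T_12,8=8×11880+63987=159027; T_12,9=9×1155+11880=22275
r13: T_13,6=6×1323652+1379400=9321312; T_13,7=7×627396+1323652=5715424; T_13,8=8×159027+627396=1899612; T_13,9=9×22275+159027=359502
Read S(13,6) = 9321312, S(13,7) = 5715424, S(13,8) = 1899612, S(13,9) = 359502.

9321312, 5715424, 1899612, 359502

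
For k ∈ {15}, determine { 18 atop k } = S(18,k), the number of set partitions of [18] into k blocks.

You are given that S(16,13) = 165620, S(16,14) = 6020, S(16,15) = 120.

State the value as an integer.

r17: T_17,14=14×6020+165620=249900; T_17,15=15×120+6020=7820
r18: T_18,15=15×7820+249900=367200
Read S(18,15) = 367200.

367200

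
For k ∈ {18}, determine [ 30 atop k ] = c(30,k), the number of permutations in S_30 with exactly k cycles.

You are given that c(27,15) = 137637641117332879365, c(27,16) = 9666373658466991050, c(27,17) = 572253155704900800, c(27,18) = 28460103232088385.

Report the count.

2918939500751087661105

@28  (28,16):9666373658466991050·27+137637641117332879365→398629729895941637715, (28,17):572253155704900800·27+9666373658466991050→25117208862499312650, (28,18):28460103232088385·27+572253155704900800→1340675942971287195
@29  (29,17):25117208862499312650·28+398629729895941637715→1101911578045922391915, (29,18):1340675942971287195·28+25117208862499312650→62656135265695354110
@30  (30,18):62656135265695354110·29+1101911578045922391915→2918939500751087661105
Read c(30,18) = 2918939500751087661105.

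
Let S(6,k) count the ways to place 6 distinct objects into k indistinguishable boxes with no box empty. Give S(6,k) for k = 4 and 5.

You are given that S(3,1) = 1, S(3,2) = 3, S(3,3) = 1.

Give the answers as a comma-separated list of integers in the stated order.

65, 15

i=4: T(4,2)=1+2·3=7 | T(4,3)=3+3·1=6 | T(4,4)=1+4·0=1
i=5: T(5,3)=7+3·6=25 | T(5,4)=6+4·1=10 | T(5,5)=1+5·0=1
i=6: T(6,4)=25+4·10=65 | T(6,5)=10+5·1=15
Read S(6,4) = 65, S(6,5) = 15.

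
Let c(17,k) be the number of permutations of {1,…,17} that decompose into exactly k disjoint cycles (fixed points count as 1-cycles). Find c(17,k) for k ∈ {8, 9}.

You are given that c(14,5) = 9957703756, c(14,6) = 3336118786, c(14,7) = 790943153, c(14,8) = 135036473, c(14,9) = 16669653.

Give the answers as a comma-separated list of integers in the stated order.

1146901283528, 185953177553

[15] T[15,6]:14*3336118786+9957703756=56663366760 · T[15,7]:14*790943153+3336118786=14409322928 · T[15,8]:14*135036473+790943153=2681453775 · T[15,9]:14*16669653+135036473=368411615
[16] T[16,7]:15*14409322928+56663366760=272803210680 · T[16,8]:15*2681453775+14409322928=54631129553 · T[16,9]:15*368411615+2681453775=8207628000
[17] T[17,8]:16*54631129553+272803210680=1146901283528 · T[17,9]:16*8207628000+54631129553=185953177553
Read c(17,8) = 1146901283528, c(17,9) = 185953177553.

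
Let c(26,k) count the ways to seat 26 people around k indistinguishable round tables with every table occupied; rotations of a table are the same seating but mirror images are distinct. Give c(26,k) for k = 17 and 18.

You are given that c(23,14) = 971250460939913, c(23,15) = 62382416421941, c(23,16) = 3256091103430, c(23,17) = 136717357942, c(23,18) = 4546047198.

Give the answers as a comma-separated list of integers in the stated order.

[24] T[24,15]:23*62382416421941+971250460939913=2406046038644556 · T[24,16]:23*3256091103430+62382416421941=137272511800831 · T[24,17]:23*136717357942+3256091103430=6400590336096 · T[24,18]:23*4546047198+136717357942=241276443496
[25] T[25,16]:24*137272511800831+2406046038644556=5700586321864500 · T[25,17]:24*6400590336096+137272511800831=290886679867135 · T[25,18]:24*241276443496+6400590336096=12191224980000
[26] T[26,17]:25*290886679867135+5700586321864500=12972753318542875 · T[26,18]:25*12191224980000+290886679867135=595667304367135
Read c(26,17) = 12972753318542875, c(26,18) = 595667304367135.

12972753318542875, 595667304367135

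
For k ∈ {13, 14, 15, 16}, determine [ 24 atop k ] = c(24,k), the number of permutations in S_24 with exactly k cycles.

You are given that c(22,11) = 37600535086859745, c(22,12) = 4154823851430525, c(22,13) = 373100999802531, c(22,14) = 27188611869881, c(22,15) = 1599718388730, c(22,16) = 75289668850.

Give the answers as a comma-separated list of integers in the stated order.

413356714301314056, 34701806448704206, 2406046038644556, 137272511800831

[23] T[23,12]:22*4154823851430525+37600535086859745=129006659818331295 · T[23,13]:22*373100999802531+4154823851430525=12363045847086207 · T[23,14]:22*27188611869881+373100999802531=971250460939913 · T[23,15]:22*1599718388730+27188611869881=62382416421941 · T[23,16]:22*75289668850+1599718388730=3256091103430
[24] T[24,13]:23*12363045847086207+129006659818331295=413356714301314056 · T[24,14]:23*971250460939913+12363045847086207=34701806448704206 · T[24,15]:23*62382416421941+971250460939913=2406046038644556 · T[24,16]:23*3256091103430+62382416421941=137272511800831
Read c(24,13) = 413356714301314056, c(24,14) = 34701806448704206, c(24,15) = 2406046038644556, c(24,16) = 137272511800831.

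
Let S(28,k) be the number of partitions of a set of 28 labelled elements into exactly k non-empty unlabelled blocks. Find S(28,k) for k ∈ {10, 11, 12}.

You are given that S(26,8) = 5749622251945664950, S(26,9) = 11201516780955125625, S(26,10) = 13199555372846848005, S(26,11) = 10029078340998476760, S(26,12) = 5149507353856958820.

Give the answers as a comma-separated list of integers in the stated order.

1538533978374777852325, 1501910658871554621690, 985397416171213883565

@27  (27,9):11201516780955125625·9+5749622251945664950→106563273280541795575, (27,10):13199555372846848005·10+11201516780955125625→143197070509423605675, (27,11):10029078340998476760·11+13199555372846848005→123519417123830092365, (27,12):5149507353856958820·12+10029078340998476760→71823166587281982600
@28  (28,10):143197070509423605675·10+106563273280541795575→1538533978374777852325, (28,11):123519417123830092365·11+143197070509423605675→1501910658871554621690, (28,12):71823166587281982600·12+123519417123830092365→985397416171213883565
Read S(28,10) = 1538533978374777852325, S(28,11) = 1501910658871554621690, S(28,12) = 985397416171213883565.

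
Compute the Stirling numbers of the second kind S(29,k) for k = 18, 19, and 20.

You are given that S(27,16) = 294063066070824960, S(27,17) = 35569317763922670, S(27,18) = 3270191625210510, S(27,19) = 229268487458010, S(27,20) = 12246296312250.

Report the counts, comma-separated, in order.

2598531274376323650, 239332331869053150, 17110181160972900

@28  (28,17):35569317763922670·17+294063066070824960→898741468057510350, (28,18):3270191625210510·18+35569317763922670→94432767017711850, (28,19):229268487458010·19+3270191625210510→7626292886912700, (28,20):12246296312250·20+229268487458010→474194413703010
@29  (29,18):94432767017711850·18+898741468057510350→2598531274376323650, (29,19):7626292886912700·19+94432767017711850→239332331869053150, (29,20):474194413703010·20+7626292886912700→17110181160972900
Read S(29,18) = 2598531274376323650, S(29,19) = 239332331869053150, S(29,20) = 17110181160972900.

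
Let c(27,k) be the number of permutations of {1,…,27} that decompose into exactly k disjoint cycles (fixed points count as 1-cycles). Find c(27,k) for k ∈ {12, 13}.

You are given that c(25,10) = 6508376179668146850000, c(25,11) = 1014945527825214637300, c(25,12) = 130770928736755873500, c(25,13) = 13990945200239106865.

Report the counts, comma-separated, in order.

[26] T[26,11]:25*1014945527825214637300+6508376179668146850000=31882014375298512782500 · T[26,12]:25*130770928736755873500+1014945527825214637300=4284218746244111474800 · T[26,13]:25*13990945200239106865+130770928736755873500=480544558742733545125
[27] T[27,12]:26*4284218746244111474800+31882014375298512782500=143271701777645411127300 · T[27,13]:26*480544558742733545125+4284218746244111474800=16778377273555183648050
Read c(27,12) = 143271701777645411127300, c(27,13) = 16778377273555183648050.

143271701777645411127300, 16778377273555183648050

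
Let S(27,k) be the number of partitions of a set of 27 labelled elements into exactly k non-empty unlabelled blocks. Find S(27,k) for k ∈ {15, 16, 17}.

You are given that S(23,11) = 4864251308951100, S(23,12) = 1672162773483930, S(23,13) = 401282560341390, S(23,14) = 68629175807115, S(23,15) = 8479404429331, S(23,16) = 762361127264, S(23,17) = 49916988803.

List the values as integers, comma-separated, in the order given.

1834634071262848260, 294063066070824960, 35569317763922670

r24: T_24,12=12×1672162773483930+4864251308951100=24930204590758260; T_24,13=13×401282560341390+1672162773483930=6888836057922000; T_24,14=14×68629175807115+401282560341390=1362091021641000; T_24,15=15×8479404429331+68629175807115=195820242247080; T_24,16=16×762361127264+8479404429331=20677182465555; T_24,17=17×49916988803+762361127264=1610949936915
r25: T_25,13=13×6888836057922000+24930204590758260=114485073343744260; T_25,14=14×1362091021641000+6888836057922000=25958110360896000; T_25,15=15×195820242247080+1362091021641000=4299394655347200; T_25,16=16×20677182465555+195820242247080=526655161695960; T_25,17=17×1610949936915+20677182465555=48063331393110
r26: T_26,14=14×25958110360896000+114485073343744260=477898618396288260; T_26,15=15×4299394655347200+25958110360896000=90449030191104000; T_26,16=16×526655161695960+4299394655347200=12725877242482560; T_26,17=17×48063331393110+526655161695960=1343731795378830
r27: T_27,15=15×90449030191104000+477898618396288260=1834634071262848260; T_27,16=16×12725877242482560+90449030191104000=294063066070824960; T_27,17=17×1343731795378830+12725877242482560=35569317763922670
Read S(27,15) = 1834634071262848260, S(27,16) = 294063066070824960, S(27,17) = 35569317763922670.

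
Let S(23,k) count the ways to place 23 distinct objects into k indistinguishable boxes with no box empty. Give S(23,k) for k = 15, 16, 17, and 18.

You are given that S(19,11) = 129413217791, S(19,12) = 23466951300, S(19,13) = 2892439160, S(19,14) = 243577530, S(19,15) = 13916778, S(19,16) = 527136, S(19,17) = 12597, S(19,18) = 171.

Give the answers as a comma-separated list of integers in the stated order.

row 20: T[20][12]=12·23466951300+129413217791=411016633391  T[20][13]=13·2892439160+23466951300=61068660380  T[20][14]=14·243577530+2892439160=6302524580  T[20][15]=15·13916778+243577530=452329200  T[20][16]=16·527136+13916778=22350954  T[20][17]=17·12597+527136=741285  T[20][18]=18·171+12597=15675
row 21: T[21][13]=13·61068660380+411016633391=1204909218331  T[21][14]=14·6302524580+61068660380=149304004500  T[21][15]=15·452329200+6302524580=13087462580  T[21][16]=16·22350954+452329200=809944464  T[21][17]=17·741285+22350954=34952799  T[21][18]=18·15675+741285=1023435
row 22: T[22][14]=14·149304004500+1204909218331=3295165281331  T[22][15]=15·13087462580+149304004500=345615943200  T[22][16]=16·809944464+13087462580=26046574004  T[22][17]=17·34952799+809944464=1404142047  T[22][18]=18·1023435+34952799=53374629
row 23: T[23][15]=15·345615943200+3295165281331=8479404429331  T[23][16]=16·26046574004+345615943200=762361127264  T[23][17]=17·1404142047+26046574004=49916988803  T[23][18]=18·53374629+1404142047=2364885369
Read S(23,15) = 8479404429331, S(23,16) = 762361127264, S(23,17) = 49916988803, S(23,18) = 2364885369.

8479404429331, 762361127264, 49916988803, 2364885369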